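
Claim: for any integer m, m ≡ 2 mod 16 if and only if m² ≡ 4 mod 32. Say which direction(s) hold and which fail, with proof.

[⇒] Suppose m ≡ 2 (mod 16). Working modulo 32, m ∈ {2, 18}; for each such r, r² ≡ 4 (mod 32).

[⇐] This fails: take m = 6. Then 6² = 36 ≡ 4 (mod 32), yet 6 ≡ 6 (mod 16), not 2.

Not equivalent: only (⇒) holds.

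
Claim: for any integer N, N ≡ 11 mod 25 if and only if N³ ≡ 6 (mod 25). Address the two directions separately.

Both directions hold; the statement is true.

[⇐] Suppose N³ ≡ 6 (mod 25). The only residue r in {0, …, 24} with r³ ≡ 6 (mod 25) is r = 11, so N ≡ 11 (mod 25).

[⇒] Suppose N ≡ 11 mod 25. Write N = 25j + 11. Then (25j + 11)³ = 15625j³ + 20625j² + 9075j + 1331 = 25(625j³ + 825j² + 363j + 53) + 6, so N³ ≡ 6 (mod 25).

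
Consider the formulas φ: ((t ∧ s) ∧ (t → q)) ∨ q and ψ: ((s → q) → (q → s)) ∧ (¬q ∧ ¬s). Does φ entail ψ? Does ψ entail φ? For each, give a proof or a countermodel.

(→) This fails. Under t = F, q = T, s = F, the left side is true but the right side is false.

(←) This fails. Under t = F, q = F, s = F, the left side is false but the right side is true.

(⇒) fails and (⇐) fails.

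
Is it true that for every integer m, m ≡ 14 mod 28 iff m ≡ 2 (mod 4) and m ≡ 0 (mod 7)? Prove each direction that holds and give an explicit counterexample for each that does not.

Equivalent; both directions hold.

(⇒) Suppose m ≡ 14 (mod 28); write m = 28j + 14. Since 4 ∣ 28, reducing mod 4 gives m ≡ 14 ≡ 2 (mod 4); since 7 ∣ 28, reducing mod 7 gives m ≡ 14 ≡ 0 (mod 7).

(⇐) Conversely, if m ≡ 2 (mod 4) and m ≡ 0 (mod 7), then by the Chinese remainder theorem m ≡ 14 (mod 28). This is exactly m ≡ 14 (mod 28).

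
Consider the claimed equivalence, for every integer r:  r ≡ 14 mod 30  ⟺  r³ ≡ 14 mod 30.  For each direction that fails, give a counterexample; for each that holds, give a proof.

Both directions hold.

(⇒) Suppose r ≡ 14 mod 30. Write r = 30j + 14. Then (30j + 14)³ = 27000j³ + 37800j² + 17640j + 2744 = 30(900j³ + 1260j² + 588j + 91) + 14, so r³ ≡ 14 (mod 30).

(⇐) Conversely, suppose r³ ≡ 14 (mod 30). The only residue r in {0, …, 29} with r³ ≡ 14 (mod 30) is r = 14, so r ≡ 14 (mod 30).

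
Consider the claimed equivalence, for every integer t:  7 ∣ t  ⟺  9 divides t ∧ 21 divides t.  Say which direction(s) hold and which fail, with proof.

Only the converse holds.

Converse. Suppose 9 ∣ t and 21 ∣ t. Any common multiple of 9 and 21 is a multiple of their lcm; here lcm(9, 21) = 9·21/gcd(9, 21) = 189/3 = 63, so 63 ∣ t. Since 7 ∣ 63, it follows that 7 ∣ t.

Forward direction. This fails: take t = 7. Certainly 7 ∣ 7, but 9 ∤ 7.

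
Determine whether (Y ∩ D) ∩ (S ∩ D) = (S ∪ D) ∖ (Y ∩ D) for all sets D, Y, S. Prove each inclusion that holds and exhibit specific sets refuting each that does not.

Both inclusions fail.

Forward inclusion. This inclusion fails. Take D = {1}, Y = {1}, S = {1}; then 1 ∈ (Y ∩ D) ∩ (S ∩ D) but 1 ∉ (S ∪ D) ∖ (Y ∩ D).

Reverse inclusion. This inclusion fails. Take D = {1}, Y = ∅, S = ∅; then 1 ∈ (S ∪ D) ∖ (Y ∩ D) but 1 ∉ (Y ∩ D) ∩ (S ∩ D).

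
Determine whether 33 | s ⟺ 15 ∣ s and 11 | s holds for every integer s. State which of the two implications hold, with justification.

Not equivalent: only (⇐) holds.

(⇒) This fails: take s = 33. Certainly 33 ∣ 33, but 15 ∤ 33.

(⇐) Suppose 15 ∣ s and 11 ∣ s. Any common multiple of 15 and 11 is a multiple of their lcm; here gcd(15, 11) = 1, so lcm(15, 11) = 15·11 = 165, so 165 ∣ s. Since 33 ∣ 165, it follows that 33 ∣ s.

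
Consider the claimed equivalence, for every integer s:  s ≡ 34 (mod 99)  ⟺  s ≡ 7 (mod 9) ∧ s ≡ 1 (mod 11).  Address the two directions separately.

(⇒) Suppose s ≡ 34 (mod 99); write s = 99j + 34. Since 9 ∣ 99, reducing mod 9 gives s ≡ 34 ≡ 7 (mod 9); since 11 ∣ 99, reducing mod 11 gives s ≡ 34 ≡ 1 (mod 11).

(⇐) Conversely, if s ≡ 7 (mod 9) and s ≡ 1 (mod 11), then by the Chinese remainder theorem s ≡ 34 (mod 99). This is exactly s ≡ 34 (mod 99).

Both directions hold.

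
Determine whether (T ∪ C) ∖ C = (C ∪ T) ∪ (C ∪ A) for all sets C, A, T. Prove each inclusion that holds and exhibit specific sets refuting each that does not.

(⊆) Let x ∈ (T ∪ C) ∖ C. Then either x ∈ T and x ∉ C, A; or x ∈ A ∩ T and x ∉ C. In each case x ∈ (C ∪ T) ∪ (C ∪ A), so (T ∪ C) ∖ C ⊆ (C ∪ T) ∪ (C ∪ A).

(⊇) This inclusion fails. Take C = {1}, A = ∅, T = ∅; then 1 ∈ (C ∪ T) ∪ (C ∪ A) but 1 ∉ (T ∪ C) ∖ C.

(⊆) holds; (⊇) fails.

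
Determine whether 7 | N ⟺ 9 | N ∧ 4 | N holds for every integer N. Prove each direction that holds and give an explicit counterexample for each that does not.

(⇒) fails and (⇐) fails.

(⟹) This fails: take N = 7. Certainly 7 ∣ 7, but 9 ∤ 7.

(⟸) This fails: take N = 36. Both 9 ∣ 36 and 4 ∣ 36, yet 36 is not a multiple of 7 (since 36 = 5·7 + 1), so 7 ∤ 36.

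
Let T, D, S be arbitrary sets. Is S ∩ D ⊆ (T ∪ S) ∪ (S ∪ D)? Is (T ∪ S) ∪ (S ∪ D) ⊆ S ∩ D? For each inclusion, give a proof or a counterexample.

(⊆) Let x ∈ S ∩ D. Then either x ∈ D ∩ S and x ∉ T; or x ∈ T ∩ D ∩ S. In each case x ∈ (T ∪ S) ∪ (S ∪ D), so S ∩ D ⊆ (T ∪ S) ∪ (S ∪ D).

(⊇) This inclusion fails. Take T = {1}, D = ∅, S = ∅; then 1 ∈ (T ∪ S) ∪ (S ∪ D) but 1 ∉ S ∩ D.

(⊆) holds; (⊇) fails.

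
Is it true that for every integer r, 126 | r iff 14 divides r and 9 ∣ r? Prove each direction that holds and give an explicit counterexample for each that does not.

(→) If 126 ∣ r, write r = 126q. Since 126 = 9·14, r = 14·(9q), so 14 ∣ r; and since 126 = 14·9, r = 9·(14q), so 9 ∣ r.

(←) Suppose 14 ∣ r and 9 ∣ r. Any common multiple of 14 and 9 is a multiple of their lcm; here gcd(14, 9) = 1, so lcm(14, 9) = 14·9 = 126, so 126 ∣ r.

Both implications hold.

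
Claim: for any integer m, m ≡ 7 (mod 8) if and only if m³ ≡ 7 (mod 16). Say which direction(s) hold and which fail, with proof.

Not equivalent: only (⇐) holds.

(⟹) This fails: take m = 15. Then 15 ≡ 7 (mod 8), but 15³ = 3375 ≡ 15 (mod 16), not 7.

(⟸) Conversely, the residues r modulo 16 with r³ ≡ 7 (mod 16) are exactly {7}, and each is ≡ 7 (mod 8).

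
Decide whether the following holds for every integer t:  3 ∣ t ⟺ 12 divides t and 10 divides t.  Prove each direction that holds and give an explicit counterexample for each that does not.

The forward direction fails; the converse holds.

(⟹) This fails: take t = 3. Certainly 3 ∣ 3, but 12 ∤ 3.

(⟸) Suppose 12 ∣ t and 10 ∣ t. Any common multiple of 12 and 10 is a multiple of their lcm; here lcm(12, 10) = 12·10/gcd(12, 10) = 120/2 = 60, so 60 ∣ t. Since 3 ∣ 60, it follows that 3 ∣ t.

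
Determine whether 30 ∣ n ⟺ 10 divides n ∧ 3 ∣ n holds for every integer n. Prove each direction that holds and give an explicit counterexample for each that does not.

Equivalent; both directions hold.

Forward direction. If 30 ∣ n, write n = 30q. Since 30 = 3·10, n = 10·(3q), so 10 ∣ n; and since 30 = 10·3, n = 3·(10q), so 3 ∣ n.

Converse. Suppose 10 ∣ n and 3 ∣ n. Any common multiple of 10 and 3 is a multiple of their lcm; here gcd(10, 3) = 1, so lcm(10, 3) = 10·3 = 30, so 30 ∣ n.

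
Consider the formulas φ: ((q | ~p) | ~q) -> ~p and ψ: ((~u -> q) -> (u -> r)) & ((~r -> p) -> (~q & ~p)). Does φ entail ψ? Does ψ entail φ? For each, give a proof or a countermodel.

[⇒] This fails. Under p = F, u = T, r = F, q = F, the left side is true but the right side is false.

[⇐] Assume the antecedent. If p is true, the antecedent cannot hold. If p is false, ((q | ~p) | ~q) -> ~p reduces to true regardless of the other variables. Either way ((q | ~p) | ~q) -> ~p holds.

Not equivalent: only (⇐) holds.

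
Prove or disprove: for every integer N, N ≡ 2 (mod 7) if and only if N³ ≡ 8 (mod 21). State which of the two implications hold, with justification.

(→) This fails: take N = 9. Then 9 ≡ 2 (mod 7), but 9³ = 729 ≡ 15 (mod 21), not 8.

(←) This fails: take N = 8. Then 8³ = 512 ≡ 8 (mod 21), yet 8 ≡ 1 (mod 7), not 2.

Neither direction holds.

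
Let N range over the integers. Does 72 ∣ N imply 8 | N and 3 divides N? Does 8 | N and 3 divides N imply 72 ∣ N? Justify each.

The forward direction holds; the converse fails.

(⟸) This fails: take N = 24. Both 8 ∣ 24 and 3 ∣ 24, yet 24 is not a multiple of 72 (since 24 = 0·72 + 24), so 72 ∤ 24.

(⟹) If 72 ∣ N, write N = 72q. Since 72 = 9·8, N = 8·(9q), so 8 ∣ N; and since 72 = 24·3, N = 3·(24q), so 3 ∣ N.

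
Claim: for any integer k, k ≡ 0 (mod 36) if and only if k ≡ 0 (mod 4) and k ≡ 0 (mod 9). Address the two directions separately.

[⇒] Suppose k ≡ 0 (mod 36); write k = 36j + 0. Since 4 ∣ 36, reducing mod 4 gives k ≡ 0 (mod 4); since 9 ∣ 36, reducing mod 9 gives k ≡ 0 (mod 9).

[⇐] Conversely, if k ≡ 0 (mod 4) and k ≡ 0 (mod 9), then by the Chinese remainder theorem k ≡ 0 (mod 36). This is exactly k ≡ 0 (mod 36).

Both implications hold.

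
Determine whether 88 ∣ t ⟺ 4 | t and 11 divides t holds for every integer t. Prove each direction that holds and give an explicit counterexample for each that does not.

(⟸) This fails: take t = 44. Both 4 ∣ 44 and 11 ∣ 44, yet 44 is not a multiple of 88 (since 44 = 0·88 + 44), so 88 ∤ 44.

(⟹) If 88 ∣ t, write t = 88q. Since 88 = 22·4, t = 4·(22q), so 4 ∣ t; and since 88 = 8·11, t = 11·(8q), so 11 ∣ t.

Only the forward direction holds.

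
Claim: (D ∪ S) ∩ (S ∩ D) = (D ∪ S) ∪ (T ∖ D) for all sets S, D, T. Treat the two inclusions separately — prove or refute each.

Forward inclusion. Let x ∈ (D ∪ S) ∩ (S ∩ D). Then either x ∈ S ∩ D and x ∉ T; or x ∈ S ∩ D ∩ T. In each case x ∈ (D ∪ S) ∪ (T ∖ D), so (D ∪ S) ∩ (S ∩ D) ⊆ (D ∪ S) ∪ (T ∖ D).

Reverse inclusion. This inclusion fails. Take S = {1}, D = ∅, T = ∅; then 1 ∈ (D ∪ S) ∪ (T ∖ D) but 1 ∉ (D ∪ S) ∩ (S ∩ D).

(⊆) holds; (⊇) fails.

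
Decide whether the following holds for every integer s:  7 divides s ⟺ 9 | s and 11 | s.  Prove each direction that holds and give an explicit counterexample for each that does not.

Neither direction holds.

(→) This fails: take s = 7. Certainly 7 ∣ 7, but 9 ∤ 7.

(←) This fails: take s = 99. Both 9 ∣ 99 and 11 ∣ 99, yet 99 is not a multiple of 7 (since 99 = 14·7 + 1), so 7 ∤ 99.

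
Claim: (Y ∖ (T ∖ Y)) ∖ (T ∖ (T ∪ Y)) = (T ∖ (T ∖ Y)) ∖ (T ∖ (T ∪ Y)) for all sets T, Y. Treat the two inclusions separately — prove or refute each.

(⟹) This inclusion fails. Take T = ∅, Y = {1}; then 1 ∈ (Y ∖ (T ∖ Y)) ∖ (T ∖ (T ∪ Y)) but 1 ∉ (T ∖ (T ∖ Y)) ∖ (T ∖ (T ∪ Y)).

(⟸) Let x ∈ (T ∖ (T ∖ Y)) ∖ (T ∖ (T ∪ Y)). Then x ∈ T ∩ Y, from which x ∈ (Y ∖ (T ∖ Y)) ∖ (T ∖ (T ∪ Y)).

(⊆) fails; (⊇) holds.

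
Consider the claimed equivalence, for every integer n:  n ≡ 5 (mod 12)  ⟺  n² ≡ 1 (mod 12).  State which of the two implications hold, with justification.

Only the forward implication holds.

(⟹) Suppose n ≡ 5 (mod 12). Write n = 12j + 5. Then (12j + 5)² = 144j² + 120j + 25 = 12(12j² + 10j + 2) + 1, so n² ≡ 1 (mod 12).

(⟸) This fails: take n = 1. Then 1² = 1 ≡ 1 (mod 12), yet 1 ≡ 1 (mod 12), not 5.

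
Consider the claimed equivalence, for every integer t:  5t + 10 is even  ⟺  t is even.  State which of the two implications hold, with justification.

[⇒] Suppose 5t + 10 is even. Since 5 is odd, 5t and t have the same parity, so 5t + 10 ≡ t + 10 (mod 2). As 10 is even, 5t + 10 is even exactly when t is even. Thus t is even.

[⇐] Conversely, suppose t is even; write t = 2j. Then 5t + 10 = 5·(2j) + 10 = 2·5j + 10, which is even.

Both directions hold; the statement is true.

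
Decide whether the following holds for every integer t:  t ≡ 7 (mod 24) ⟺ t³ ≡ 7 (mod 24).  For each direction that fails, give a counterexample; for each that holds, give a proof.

[⇒] Suppose t ≡ 7 (mod 24). Write t = 24j + 7. Then (24j + 7)³ = 13824j³ + 12096j² + 3528j + 343 = 24(576j³ + 504j² + 147j + 14) + 7, so t³ ≡ 7 (mod 24).

[⇐] Conversely, suppose t³ ≡ 7 (mod 24). The only residue r in {0, …, 23} with r³ ≡ 7 (mod 24) is r = 7, so t ≡ 7 (mod 24).

Both directions hold.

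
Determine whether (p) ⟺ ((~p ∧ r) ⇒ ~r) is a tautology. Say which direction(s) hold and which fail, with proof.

Forward direction. Assume the antecedent. If p is true, (~p ∧ r) ⇒ ~r reduces to true regardless of the other variables. If p is false, the antecedent cannot hold. Either way (~p ∧ r) ⇒ ~r holds.

Converse. This fails. Under p = F, r = F, the left side is false but the right side is true.

Only the forward implication holds.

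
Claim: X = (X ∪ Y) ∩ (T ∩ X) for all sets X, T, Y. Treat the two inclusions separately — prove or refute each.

(⊆) fails; (⊇) holds.

(⟹) This inclusion fails. Take X = {1}, T = ∅, Y = ∅; then 1 ∈ X but 1 ∉ (X ∪ Y) ∩ (T ∩ X).

(⟸) Let x ∈ (X ∪ Y) ∩ (T ∩ X). Then either x ∈ X ∩ T and x ∉ Y; or x ∈ X ∩ T ∩ Y. In each case x ∈ X, so (X ∪ Y) ∩ (T ∩ X) ⊆ X.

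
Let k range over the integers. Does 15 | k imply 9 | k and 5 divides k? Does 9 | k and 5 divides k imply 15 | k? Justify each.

Not equivalent: only (⇐) holds.

[⇒] This fails: take k = 15. Certainly 15 ∣ 15, but 9 ∤ 15.

[⇐] Suppose 9 ∣ k and 5 ∣ k. Any common multiple of 9 and 5 is a multiple of their lcm; here gcd(9, 5) = 1, so lcm(9, 5) = 9·5 = 45, so 45 ∣ k. Since 15 ∣ 45, it follows that 15 ∣ k.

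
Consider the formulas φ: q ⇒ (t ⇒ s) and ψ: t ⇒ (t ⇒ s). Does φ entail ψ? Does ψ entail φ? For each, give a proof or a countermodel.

[⇒] This fails. Under q = F, s = F, t = T, the left side is true but the right side is false.

[⇐] Assume the antecedent. If s is true, q ⇒ (t ⇒ s) reduces to true regardless of the other variables. If s is false, the antecedent forces (q = F, s = F, t = F) or (q = T, s = F, t = F), and q ⇒ (t ⇒ s) holds there. Either way q ⇒ (t ⇒ s) holds.

Not equivalent: only (⇐) holds.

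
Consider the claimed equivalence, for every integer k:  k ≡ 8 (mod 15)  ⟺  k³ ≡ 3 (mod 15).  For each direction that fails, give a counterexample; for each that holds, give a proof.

(⟹) This fails: take k = 8. Then 8 ≡ 8 (mod 15), but 8³ = 512 ≡ 2 (mod 15), not 3.

(⟸) This fails: take k = 12. Then 12³ = 1728 ≡ 3 (mod 15), yet 12 ≡ 12 (mod 15), not 8.

Neither implication holds.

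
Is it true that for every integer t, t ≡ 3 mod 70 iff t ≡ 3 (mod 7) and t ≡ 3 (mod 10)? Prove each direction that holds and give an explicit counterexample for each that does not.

(←) If t ≡ 3 (mod 7) and t ≡ 3 (mod 10), then by the Chinese remainder theorem t ≡ 3 (mod 70). This is exactly t ≡ 3 (mod 70).

(→) Suppose t ≡ 3 (mod 70); write t = 70j + 3. Since 7 ∣ 70, reducing mod 7 gives t ≡ 3 (mod 7); since 10 ∣ 70, reducing mod 10 gives t ≡ 3 (mod 10).

Both directions hold.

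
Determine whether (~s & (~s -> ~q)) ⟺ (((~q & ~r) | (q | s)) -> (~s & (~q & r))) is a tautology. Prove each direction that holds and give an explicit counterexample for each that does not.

Only the converse holds.

(⇒) This fails. Under q = F, r = F, s = F, the left side is true but the right side is false.

(⇐) Assume the antecedent. If q is true, the antecedent cannot hold. If q is false, the antecedent forces (q = F, r = T, s = F), and ~s & (~s -> ~q) holds there. Either way ~s & (~s -> ~q) holds.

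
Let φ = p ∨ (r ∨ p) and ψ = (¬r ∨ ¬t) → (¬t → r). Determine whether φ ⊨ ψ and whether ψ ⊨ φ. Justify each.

Neither direction holds.

Forward direction. This fails. Under r = F, t = F, p = T, the left side is true but the right side is false.

Converse. This fails. Under r = F, t = T, p = F, the left side is false but the right side is true.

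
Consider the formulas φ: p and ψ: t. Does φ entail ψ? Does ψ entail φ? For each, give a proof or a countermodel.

(→) This fails. Under p = T, t = F, the left side is true but the right side is false.

(←) This fails. Under p = F, t = T, the left side is false but the right side is true.

Both directions fail.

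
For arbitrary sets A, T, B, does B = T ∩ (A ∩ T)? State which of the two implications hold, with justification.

(⊆) This inclusion fails. Take A = ∅, T = ∅, B = {1}; then 1 ∈ B but 1 ∉ T ∩ (A ∩ T).

(⊇) This inclusion fails. Take A = {1}, T = {1}, B = ∅; then 1 ∈ T ∩ (A ∩ T) but 1 ∉ B.

(⊆) fails and (⊇) fails.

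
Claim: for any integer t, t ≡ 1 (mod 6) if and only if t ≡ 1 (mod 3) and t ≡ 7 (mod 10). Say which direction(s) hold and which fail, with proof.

(⇒) This fails: t = 1 gives 1 ≡ 1 (mod 6) but 1 ≡ 1 (mod 10), so the conjunction on the right does not hold.

(⇐) Conversely, if t ≡ 1 (mod 3) and t ≡ 7 (mod 10), then by the Chinese remainder theorem t ≡ 7 (mod 30). Since 7 ≡ 1 (mod 6) and 6 ∣ 30, we get t ≡ 1 (mod 6).

Not equivalent: only (⇐) holds.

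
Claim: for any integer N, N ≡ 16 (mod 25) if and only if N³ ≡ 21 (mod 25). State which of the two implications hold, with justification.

Converse. Suppose N³ ≡ 21 (mod 25). The only residue r in {0, …, 24} with r³ ≡ 21 (mod 25) is r = 16, so N ≡ 16 (mod 25).

Forward direction. Suppose N ≡ 16 (mod 25). Write N = 25j + 16. Then (25j + 16)³ = 15625j³ + 30000j² + 19200j + 4096 = 25(625j³ + 1200j² + 768j + 163) + 21, so N³ ≡ 21 (mod 25).

Both directions hold; the statement is true.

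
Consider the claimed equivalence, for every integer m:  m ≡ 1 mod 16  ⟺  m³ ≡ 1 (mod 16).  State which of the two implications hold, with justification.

Both directions hold.

(→) Suppose m ≡ 1 mod 16. Write m = 16j + 1. Then (16j + 1)³ = 4096j³ + 768j² + 48j + 1 = 16(256j³ + 48j² + 3j) + 1, so m³ ≡ 1 (mod 16).

(←) Conversely, suppose m³ ≡ 1 (mod 16). The only residue r in {0, …, 15} with r³ ≡ 1 (mod 16) is r = 1, so m ≡ 1 (mod 16).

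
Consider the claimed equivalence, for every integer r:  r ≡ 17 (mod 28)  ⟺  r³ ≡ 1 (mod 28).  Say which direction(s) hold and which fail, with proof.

Neither implication holds.

Forward direction. This fails: take r = 17. Then 17 ≡ 17 (mod 28), but 17³ = 4913 ≡ 13 (mod 28), not 1.

Converse. This fails: take r = 1. Then 1³ = 1 ≡ 1 (mod 28), yet 1 ≡ 1 (mod 28), not 17.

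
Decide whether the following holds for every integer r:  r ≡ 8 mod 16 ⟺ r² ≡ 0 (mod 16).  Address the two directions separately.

Only the forward implication holds.

(⇒) Suppose r ≡ 8 mod 16. Write r = 16j + 8. Then (16j + 8)² = 256j² + 256j + 64 = 16(16j² + 16j + 4) + 0, so r² ≡ 0 (mod 16).

(⇐) This fails: take r = 0. Then 0² = 0 ≡ 0 (mod 16), yet 0 ≡ 0 (mod 16), not 8.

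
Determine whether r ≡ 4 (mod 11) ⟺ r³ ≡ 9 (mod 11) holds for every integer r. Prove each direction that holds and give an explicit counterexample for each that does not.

(←) Suppose r³ ≡ 9 (mod 11). The only residue r in {0, …, 10} with r³ ≡ 9 (mod 11) is r = 4, so r ≡ 4 (mod 11).

(→) Suppose r ≡ 4 (mod 11). Write r = 11j + 4. Then (11j + 4)³ = 1331j³ + 1452j² + 528j + 64 = 11(121j³ + 132j² + 48j + 5) + 9, so r³ ≡ 9 (mod 11).

The biconditional holds.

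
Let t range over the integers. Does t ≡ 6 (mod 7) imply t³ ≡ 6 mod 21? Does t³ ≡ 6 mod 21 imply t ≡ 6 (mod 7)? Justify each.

Neither direction holds.

(⇒) This fails: take t = 13. Then 13 ≡ 6 (mod 7), but 13³ = 2197 ≡ 13 (mod 21), not 6.

(⇐) This fails: take t = 3. Then 3³ = 27 ≡ 6 (mod 21), yet 3 ≡ 3 (mod 7), not 6.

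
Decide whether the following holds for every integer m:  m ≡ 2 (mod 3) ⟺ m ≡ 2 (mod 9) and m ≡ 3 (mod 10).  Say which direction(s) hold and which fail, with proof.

Only the converse holds.

[⇐] If m ≡ 2 (mod 9) and m ≡ 3 (mod 10), then by the Chinese remainder theorem m ≡ 83 (mod 90). Since 83 ≡ 2 (mod 3) and 3 ∣ 90, we get m ≡ 2 (mod 3).

[⇒] This fails: m = 2 gives 2 ≡ 2 (mod 3) but 2 ≡ 2 (mod 10), so the conjunction on the right does not hold.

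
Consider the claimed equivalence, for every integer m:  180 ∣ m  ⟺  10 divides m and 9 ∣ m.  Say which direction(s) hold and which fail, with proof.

Only the forward implication holds.

[⇐] This fails: take m = 90. Both 10 ∣ 90 and 9 ∣ 90, yet 90 is not a multiple of 180 (since 90 = 0·180 + 90), so 180 ∤ 90.

[⇒] If 180 ∣ m, write m = 180q. Since 180 = 18·10, m = 10·(18q), so 10 ∣ m; and since 180 = 20·9, m = 9·(20q), so 9 ∣ m.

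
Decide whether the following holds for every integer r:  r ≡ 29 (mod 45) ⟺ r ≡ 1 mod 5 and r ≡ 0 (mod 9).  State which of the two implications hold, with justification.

Neither direction holds.

(→) This fails: r = 29 gives 29 ≡ 29 (mod 45) but 29 ≡ 4 (mod 5), so the conjunction on the right does not hold.

(←) This fails: r = 36 satisfies both congruences on the right (36 ≡ 1 mod 5 and 36 ≡ 0 mod 9) yet 36 ≡ 36 (mod 45), not 29.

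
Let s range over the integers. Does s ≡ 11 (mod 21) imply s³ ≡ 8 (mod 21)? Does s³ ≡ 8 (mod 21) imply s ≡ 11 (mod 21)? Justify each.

[⇐] This fails: take s = 2. Then 2³ = 8 ≡ 8 (mod 21), yet 2 ≡ 2 (mod 21), not 11.

[⇒] Suppose s ≡ 11 (mod 21). Write s = 21j + 11. Then (21j + 11)³ = 9261j³ + 14553j² + 7623j + 1331 = 21(441j³ + 693j² + 363j + 63) + 8, so s³ ≡ 8 (mod 21).

Only the forward direction holds.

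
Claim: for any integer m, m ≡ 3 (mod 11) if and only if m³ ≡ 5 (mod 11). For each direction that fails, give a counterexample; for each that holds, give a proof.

Both directions hold; the statement is true.

(⇐) For the converse, argue contrapositively. If m ≢ 3 (mod 11), then m is congruent to one of 0, 1, 2, 4, 5, 6, 7, 8, 9, 10 modulo 11, and these give m³ ≡ 0, 1, 8, 9, 4, 7, 2, 6, 3, 10 respectively — never 5.

(⇒) Suppose m ≡ 3 (mod 11). Write m = 11j + 3. Then (11j + 3)³ = 1331j³ + 1089j² + 297j + 27 = 11(121j³ + 99j² + 27j + 2) + 5, so m³ ≡ 5 (mod 11).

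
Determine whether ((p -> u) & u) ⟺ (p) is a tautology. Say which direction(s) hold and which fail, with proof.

(→) This fails. Under p = F, u = T, the left side is true but the right side is false.

(←) This fails. Under p = T, u = F, the left side is false but the right side is true.

Neither direction holds.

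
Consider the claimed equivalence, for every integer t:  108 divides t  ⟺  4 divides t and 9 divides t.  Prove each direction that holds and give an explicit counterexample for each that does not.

(⇒) holds; (⇐) fails.

[⇒] If 108 ∣ t, write t = 108q. Since 108 = 27·4, t = 4·(27q), so 4 ∣ t; and since 108 = 12·9, t = 9·(12q), so 9 ∣ t.

[⇐] This fails: take t = 36. Both 4 ∣ 36 and 9 ∣ 36, yet 36 is not a multiple of 108 (since 36 = 0·108 + 36), so 108 ∤ 36.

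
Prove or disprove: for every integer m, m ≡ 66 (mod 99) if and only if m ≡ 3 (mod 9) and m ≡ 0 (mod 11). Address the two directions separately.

Forward direction. Suppose m ≡ 66 (mod 99); write m = 99j + 66. Since 9 ∣ 99, reducing mod 9 gives m ≡ 66 ≡ 3 (mod 9); since 11 ∣ 99, reducing mod 11 gives m ≡ 66 ≡ 0 (mod 11).

Converse. If m ≡ 3 (mod 9) and m ≡ 0 (mod 11), then by the Chinese remainder theorem m ≡ 66 (mod 99). This is exactly m ≡ 66 (mod 99).

Equivalent; both directions hold.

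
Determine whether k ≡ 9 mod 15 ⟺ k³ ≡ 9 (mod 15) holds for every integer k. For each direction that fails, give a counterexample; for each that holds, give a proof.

Both directions hold.

(←) Suppose k³ ≡ 9 (mod 15). The only residue r in {0, …, 14} with r³ ≡ 9 (mod 15) is r = 9, so k ≡ 9 (mod 15).

(→) Suppose k ≡ 9 mod 15. Write k = 15j + 9. Then (15j + 9)³ = 3375j³ + 6075j² + 3645j + 729 = 15(225j³ + 405j² + 243j + 48) + 9, so k³ ≡ 9 (mod 15).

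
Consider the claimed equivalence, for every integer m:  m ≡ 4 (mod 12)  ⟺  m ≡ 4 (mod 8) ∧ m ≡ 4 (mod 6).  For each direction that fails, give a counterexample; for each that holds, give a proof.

[⇒] This fails: m = 16 gives 16 ≡ 4 (mod 12) but 16 ≡ 0 (mod 8), so the conjunction on the right does not hold.

[⇐] Conversely, if m ≡ 4 (mod 8) and m ≡ 4 (mod 6), then by the Chinese remainder theorem m ≡ 4 (mod 24). Since 4 ≡ 4 (mod 12) and 12 ∣ 24, we get m ≡ 4 (mod 12).

Not equivalent: only (⇐) holds.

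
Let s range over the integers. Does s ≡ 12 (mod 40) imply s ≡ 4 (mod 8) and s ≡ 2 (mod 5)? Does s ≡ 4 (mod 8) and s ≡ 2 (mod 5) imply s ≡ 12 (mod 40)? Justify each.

(→) Suppose s ≡ 12 (mod 40); write s = 40j + 12. Since 8 ∣ 40, reducing mod 8 gives s ≡ 12 ≡ 4 (mod 8); since 5 ∣ 40, reducing mod 5 gives s ≡ 12 ≡ 2 (mod 5).

(←) Conversely, if s ≡ 4 (mod 8) and s ≡ 2 (mod 5), then by the Chinese remainder theorem s ≡ 12 (mod 40). This is exactly s ≡ 12 (mod 40).

Both directions hold.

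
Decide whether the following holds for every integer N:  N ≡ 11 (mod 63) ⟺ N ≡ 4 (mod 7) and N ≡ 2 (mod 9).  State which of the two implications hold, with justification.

(⇒) Suppose N ≡ 11 (mod 63); write N = 63j + 11. Since 7 ∣ 63, reducing mod 7 gives N ≡ 11 ≡ 4 (mod 7); since 9 ∣ 63, reducing mod 9 gives N ≡ 11 ≡ 2 (mod 9).

(⇐) Conversely, if N ≡ 4 (mod 7) and N ≡ 2 (mod 9), then by the Chinese remainder theorem N ≡ 11 (mod 63). This is exactly N ≡ 11 (mod 63).

Equivalent; both directions hold.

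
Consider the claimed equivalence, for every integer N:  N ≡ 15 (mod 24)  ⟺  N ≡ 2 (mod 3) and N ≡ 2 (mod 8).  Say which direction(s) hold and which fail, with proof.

[⇒] This fails: N = 15 gives 15 ≡ 15 (mod 24) but 15 ≡ 0 (mod 3), so the conjunction on the right does not hold.

[⇐] This fails: N = 2 satisfies both congruences on the right (2 ≡ 2 mod 3 and 2 ≡ 2 mod 8) yet 2 ≡ 2 (mod 24), not 15.

Both directions fail.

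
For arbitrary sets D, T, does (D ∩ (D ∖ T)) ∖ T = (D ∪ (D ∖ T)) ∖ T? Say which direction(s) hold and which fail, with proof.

Both inclusions hold.

(⊆) Let x ∈ (D ∩ (D ∖ T)) ∖ T. Then x ∈ D and x ∉ T, from which x ∈ (D ∪ (D ∖ T)) ∖ T.

(⊇) Let x ∈ (D ∪ (D ∖ T)) ∖ T. Then x ∈ D and x ∉ T, from which x ∈ (D ∩ (D ∖ T)) ∖ T.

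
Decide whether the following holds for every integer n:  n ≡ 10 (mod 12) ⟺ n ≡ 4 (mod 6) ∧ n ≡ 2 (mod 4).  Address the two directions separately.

Both implications hold.

(⟹) Suppose n ≡ 10 (mod 12); write n = 12j + 10. Since 6 ∣ 12, reducing mod 6 gives n ≡ 10 ≡ 4 (mod 6); since 4 ∣ 12, reducing mod 4 gives n ≡ 10 ≡ 2 (mod 4).

(⟸) Conversely, if n ≡ 4 (mod 6) and n ≡ 2 (mod 4), then by the Chinese remainder theorem n ≡ 10 (mod 12). This is exactly n ≡ 10 (mod 12).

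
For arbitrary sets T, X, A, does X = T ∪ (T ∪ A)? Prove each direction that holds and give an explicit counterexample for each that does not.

(⊆) fails and (⊇) fails.

(⟹) This inclusion fails. Take T = ∅, X = {1}, A = ∅; then 1 ∈ X but 1 ∉ T ∪ (T ∪ A).

(⟸) This inclusion fails. Take T = {1}, X = ∅, A = ∅; then 1 ∈ T ∪ (T ∪ A) but 1 ∉ X.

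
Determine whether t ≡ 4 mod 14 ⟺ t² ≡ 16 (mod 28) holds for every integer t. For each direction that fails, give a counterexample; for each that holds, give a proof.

Not equivalent: only (⇒) holds.

(⇒) Suppose t ≡ 4 (mod 14). Working modulo 28, t ∈ {4, 18}; for each such r, r² ≡ 16 (mod 28).

(⇐) This fails: take t = 10. Then 10² = 100 ≡ 16 (mod 28), yet 10 ≡ 10 (mod 14), not 4.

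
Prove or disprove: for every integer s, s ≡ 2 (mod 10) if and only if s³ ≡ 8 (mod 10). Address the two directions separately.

Both directions hold; the statement is true.

(⟹) Suppose s ≡ 2 (mod 10). Write s = 10j + 2. Then (10j + 2)³ = 1000j³ + 600j² + 120j + 8 = 10(100j³ + 60j² + 12j) + 8, so s³ ≡ 8 (mod 10).

(⟸) Conversely, suppose s³ ≡ 8 (mod 10). The only residue r in {0, …, 9} with r³ ≡ 8 (mod 10) is r = 2, so s ≡ 2 (mod 10).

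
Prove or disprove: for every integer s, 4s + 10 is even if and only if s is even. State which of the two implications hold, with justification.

(⇒) fails; (⇐) holds.

(⇒) This fails: take s = 7. Then 4s + 10 = 38, which is even, yet s = 7 is odd, not even.

(⇐) Suppose s is even. Since 4 is even, 4s is even for every s, so 4s + 10 has the same parity as 10, which is even. Hence 4s + 10 is even.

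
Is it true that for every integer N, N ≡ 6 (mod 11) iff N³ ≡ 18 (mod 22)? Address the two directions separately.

(⇐) The residues r modulo 22 with r³ ≡ 18 (mod 22) are exactly {6}, and each is ≡ 6 (mod 11).

(⇒) This fails: take N = 17. Then 17 ≡ 6 (mod 11), but 17³ = 4913 ≡ 7 (mod 22), not 18.

Only the reverse direction holds.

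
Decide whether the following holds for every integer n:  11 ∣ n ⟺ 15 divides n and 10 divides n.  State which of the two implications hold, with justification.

Neither direction holds.

(⟹) This fails: take n = 11. Certainly 11 ∣ 11, but 15 ∤ 11.

(⟸) This fails: take n = 30. Both 15 ∣ 30 and 10 ∣ 30, yet 30 is not a multiple of 11 (since 30 = 2·11 + 8), so 11 ∤ 30.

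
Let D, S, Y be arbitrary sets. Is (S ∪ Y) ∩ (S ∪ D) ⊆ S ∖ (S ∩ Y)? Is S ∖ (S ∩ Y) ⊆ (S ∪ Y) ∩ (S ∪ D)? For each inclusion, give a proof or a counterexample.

Forward inclusion. This inclusion fails. Take D = {1}, S = ∅, Y = {1}; then 1 ∈ (S ∪ Y) ∩ (S ∪ D) but 1 ∉ S ∖ (S ∩ Y).

Reverse inclusion. Let x ∈ S ∖ (S ∩ Y). Then either x ∈ S and x ∉ D, Y; or x ∈ D ∩ S and x ∉ Y. In each case x ∈ (S ∪ Y) ∩ (S ∪ D), so S ∖ (S ∩ Y) ⊆ (S ∪ Y) ∩ (S ∪ D).

(⊆) fails; (⊇) holds.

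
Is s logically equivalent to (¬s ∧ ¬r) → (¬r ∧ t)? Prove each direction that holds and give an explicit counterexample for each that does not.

(⟹) Assume the antecedent. If t is true, (¬s ∧ ¬r) → (¬r ∧ t) reduces to true regardless of the other variables. If t is false, the antecedent forces (t = F, r = F, s = T) or (t = F, r = T, s = T), and (¬s ∧ ¬r) → (¬r ∧ t) holds there. Either way (¬s ∧ ¬r) → (¬r ∧ t) holds.

(⟸) This fails. Under t = T, r = F, s = F, the left side is false but the right side is true.

Not equivalent: only (⇒) holds.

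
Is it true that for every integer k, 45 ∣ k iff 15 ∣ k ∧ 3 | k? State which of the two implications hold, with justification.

Not equivalent: only (⇒) holds.

[⇐] This fails: take k = 15. Both 15 ∣ 15 and 3 ∣ 15, yet 15 is not a multiple of 45 (since 15 = 0·45 + 15), so 45 ∤ 15.

[⇒] If 45 ∣ k, write k = 45q. Since 45 = 3·15, k = 15·(3q), so 15 ∣ k; and since 45 = 15·3, k = 3·(15q), so 3 ∣ k.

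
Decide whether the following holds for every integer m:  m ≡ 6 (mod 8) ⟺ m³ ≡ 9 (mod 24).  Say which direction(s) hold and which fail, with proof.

(⇒) fails and (⇐) fails.

(→) This fails: take m = 6. Then 6 ≡ 6 (mod 8), but 6³ = 216 ≡ 0 (mod 24), not 9.

(←) This fails: take m = 9. Then 9³ = 729 ≡ 9 (mod 24), yet 9 ≡ 1 (mod 8), not 6.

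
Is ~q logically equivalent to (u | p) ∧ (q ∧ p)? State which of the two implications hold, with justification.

[⇒] This fails. Under u = F, q = F, p = F, the left side is true but the right side is false.

[⇐] This fails. Under u = F, q = T, p = T, the left side is false but the right side is true.

(⇒) fails and (⇐) fails.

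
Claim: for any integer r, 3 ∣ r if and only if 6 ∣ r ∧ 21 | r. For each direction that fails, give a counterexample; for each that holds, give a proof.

Forward direction. This fails: take r = 3. Certainly 3 ∣ 3, but 6 ∤ 3.

Converse. Suppose 6 ∣ r and 21 ∣ r. Any common multiple of 6 and 21 is a multiple of their lcm; here lcm(6, 21) = 6·21/gcd(6, 21) = 126/3 = 42, so 42 ∣ r. Since 3 ∣ 42, it follows that 3 ∣ r.

Only the reverse direction holds.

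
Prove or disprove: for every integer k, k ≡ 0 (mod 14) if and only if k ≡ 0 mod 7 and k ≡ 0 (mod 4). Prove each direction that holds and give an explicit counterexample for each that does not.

Forward direction. This fails: k = 14 gives 14 ≡ 0 (mod 14) but 14 ≡ 2 (mod 4), so the conjunction on the right does not hold.

Converse. If k ≡ 0 (mod 7) and k ≡ 0 (mod 4), then by the Chinese remainder theorem k ≡ 0 (mod 28). Since 0 ≡ 0 (mod 14) and 14 ∣ 28, we get k ≡ 0 (mod 14).

Only the converse holds.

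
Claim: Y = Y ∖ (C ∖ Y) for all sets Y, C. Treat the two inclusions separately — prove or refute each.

The two sets are equal.

(⊆) Let x ∈ Y. Then either x ∈ Y and x ∉ C; or x ∈ Y ∩ C. In each case x ∈ Y ∖ (C ∖ Y), so Y ⊆ Y ∖ (C ∖ Y).

(⊇) Let x ∈ Y ∖ (C ∖ Y). Then either x ∈ Y and x ∉ C; or x ∈ Y ∩ C. In each case x ∈ Y, so Y ∖ (C ∖ Y) ⊆ Y.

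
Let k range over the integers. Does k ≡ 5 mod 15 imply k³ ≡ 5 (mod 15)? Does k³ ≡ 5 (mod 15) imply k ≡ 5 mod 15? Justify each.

[⇐] Suppose k³ ≡ 5 (mod 15). The only residue r in {0, …, 14} with r³ ≡ 5 (mod 15) is r = 5, so k ≡ 5 (mod 15).

[⇒] Suppose k ≡ 5 mod 15. Write k = 15j + 5. Then (15j + 5)³ = 3375j³ + 3375j² + 1125j + 125 = 15(225j³ + 225j² + 75j + 8) + 5, so k³ ≡ 5 (mod 15).

Equivalent; both directions hold.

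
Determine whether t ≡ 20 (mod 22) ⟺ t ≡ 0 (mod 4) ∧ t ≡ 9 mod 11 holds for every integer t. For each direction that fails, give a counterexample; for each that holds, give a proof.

Not equivalent: only (⇐) holds.

(⇒) This fails: t = 42 gives 42 ≡ 20 (mod 22) but 42 ≡ 2 (mod 4), so the conjunction on the right does not hold.

(⇐) Conversely, if t ≡ 0 (mod 4) and t ≡ 9 (mod 11), then by the Chinese remainder theorem t ≡ 20 (mod 44). Since 20 ≡ 20 (mod 22) and 22 ∣ 44, we get t ≡ 20 (mod 22).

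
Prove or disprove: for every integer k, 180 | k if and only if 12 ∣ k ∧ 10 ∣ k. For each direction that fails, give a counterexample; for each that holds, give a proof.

Not equivalent: only (⇒) holds.

(⇒) If 180 ∣ k, write k = 180q. Since 180 = 15·12, k = 12·(15q), so 12 ∣ k; and since 180 = 18·10, k = 10·(18q), so 10 ∣ k.

(⇐) This fails: take k = 60. Both 12 ∣ 60 and 10 ∣ 60, yet 60 is not a multiple of 180 (since 60 = 0·180 + 60), so 180 ∤ 60.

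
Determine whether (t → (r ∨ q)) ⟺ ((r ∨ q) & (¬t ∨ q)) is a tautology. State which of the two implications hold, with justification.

Only the reverse direction holds.

(⇒) This fails. Under q = F, r = F, t = F, the left side is true but the right side is false.

(⇐) Assume the antecedent. If q is true, t → (r ∨ q) reduces to true regardless of the other variables. If q is false, the antecedent forces (q = F, r = T, t = F), and t → (r ∨ q) holds there. Either way t → (r ∨ q) holds.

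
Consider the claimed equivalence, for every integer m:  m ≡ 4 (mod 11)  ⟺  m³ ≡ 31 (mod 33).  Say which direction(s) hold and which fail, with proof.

(⇒) fails; (⇐) holds.

Forward direction. This fails: take m = 15. Then 15 ≡ 4 (mod 11), but 15³ = 3375 ≡ 9 (mod 33), not 31.

Converse. The residues r modulo 33 with r³ ≡ 31 (mod 33) are exactly {4}, and each is ≡ 4 (mod 11).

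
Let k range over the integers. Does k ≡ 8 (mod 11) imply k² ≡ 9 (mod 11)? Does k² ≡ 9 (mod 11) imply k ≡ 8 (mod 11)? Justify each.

Not equivalent: only (⇒) holds.

(⟹) Suppose k ≡ 8 (mod 11). Write k = 11j + 8. Then (11j + 8)² = 121j² + 176j + 64 = 11(11j² + 16j + 5) + 9, so k² ≡ 9 (mod 11).

(⟸) This fails: take k = 3. Then 3² = 9 ≡ 9 (mod 11), yet 3 ≡ 3 (mod 11), not 8.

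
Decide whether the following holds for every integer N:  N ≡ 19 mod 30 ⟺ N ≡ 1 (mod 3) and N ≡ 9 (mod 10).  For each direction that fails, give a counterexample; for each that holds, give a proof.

Forward direction. Suppose N ≡ 19 (mod 30); write N = 30j + 19. Since 3 ∣ 30, reducing mod 3 gives N ≡ 19 ≡ 1 (mod 3); since 10 ∣ 30, reducing mod 10 gives N ≡ 19 ≡ 9 (mod 10).

Converse. If N ≡ 1 (mod 3) and N ≡ 9 (mod 10), then by the Chinese remainder theorem N ≡ 19 (mod 30). This is exactly N ≡ 19 (mod 30).

Both directions hold.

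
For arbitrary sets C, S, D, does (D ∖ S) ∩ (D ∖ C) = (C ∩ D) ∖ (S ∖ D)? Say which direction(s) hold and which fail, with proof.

Both inclusions fail.

(⊆) This inclusion fails. Take C = ∅, S = ∅, D = {1}; then 1 ∈ (D ∖ S) ∩ (D ∖ C) but 1 ∉ (C ∩ D) ∖ (S ∖ D).

(⊇) This inclusion fails. Take C = {1}, S = ∅, D = {1}; then 1 ∈ (C ∩ D) ∖ (S ∖ D) but 1 ∉ (D ∖ S) ∩ (D ∖ C).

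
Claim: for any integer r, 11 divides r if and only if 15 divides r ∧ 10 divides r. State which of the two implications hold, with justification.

[⇒] This fails: take r = 11. Certainly 11 ∣ 11, but 15 ∤ 11.

[⇐] This fails: take r = 30. Both 15 ∣ 30 and 10 ∣ 30, yet 30 is not a multiple of 11 (since 30 = 2·11 + 8), so 11 ∤ 30.

Both directions fail.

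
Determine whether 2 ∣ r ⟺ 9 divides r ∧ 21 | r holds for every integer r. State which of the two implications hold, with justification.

[⇒] This fails: take r = 2. Certainly 2 ∣ 2, but 9 ∤ 2.

[⇐] This fails: take r = 63. Both 9 ∣ 63 and 21 ∣ 63, yet 63 is not a multiple of 2 (since 63 = 31·2 + 1), so 2 ∤ 63.

Both directions fail.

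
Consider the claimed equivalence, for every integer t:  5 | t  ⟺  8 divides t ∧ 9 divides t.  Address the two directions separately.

Both directions fail.

[⇒] This fails: take t = 5. Certainly 5 ∣ 5, but 8 ∤ 5.

[⇐] This fails: take t = 72. Both 8 ∣ 72 and 9 ∣ 72, yet 72 is not a multiple of 5 (since 72 = 14·5 + 2), so 5 ∤ 72.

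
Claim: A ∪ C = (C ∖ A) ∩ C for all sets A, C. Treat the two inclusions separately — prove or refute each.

The sets are not equal: only the reverse inclusion holds.

(⊆) This inclusion fails. Take A = {1}, C = ∅; then 1 ∈ A ∪ C but 1 ∉ (C ∖ A) ∩ C.

(⊇) Let x ∈ (C ∖ A) ∩ C. Then x ∈ C and x ∉ A, from which x ∈ A ∪ C.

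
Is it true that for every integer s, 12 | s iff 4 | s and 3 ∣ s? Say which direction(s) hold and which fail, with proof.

Forward direction. If 12 ∣ s, write s = 12q. Since 12 = 3·4, s = 4·(3q), so 4 ∣ s; and since 12 = 4·3, s = 3·(4q), so 3 ∣ s.

Converse. Suppose 4 ∣ s and 3 ∣ s. Any common multiple of 4 and 3 is a multiple of their lcm; here gcd(4, 3) = 1, so lcm(4, 3) = 4·3 = 12, so 12 ∣ s.

Both directions hold; the statement is true.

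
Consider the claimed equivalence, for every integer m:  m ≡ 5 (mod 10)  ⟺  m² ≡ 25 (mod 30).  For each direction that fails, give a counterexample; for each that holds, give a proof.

The forward direction fails; the converse holds.

Forward direction. This fails: take m = 15. Then 15 ≡ 5 (mod 10), but 15² = 225 ≡ 15 (mod 30), not 25.

Converse. The residues r modulo 30 with r² ≡ 25 (mod 30) are exactly {5, 25}, and each is ≡ 5 (mod 10).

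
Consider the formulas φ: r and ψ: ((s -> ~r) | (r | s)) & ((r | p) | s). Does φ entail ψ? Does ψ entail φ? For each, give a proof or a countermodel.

(⇐) This fails. Under p = T, r = F, s = F, the left side is false but the right side is true.

(⇒) Assume the antecedent. If p is true, the consequent reduces to true regardless of the other variables. If p is false, the antecedent forces (p = F, r = T, s = F) or (p = F, r = T, s = T), and the consequent holds there. Either way the consequent holds.

(⇒) holds; (⇐) fails.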